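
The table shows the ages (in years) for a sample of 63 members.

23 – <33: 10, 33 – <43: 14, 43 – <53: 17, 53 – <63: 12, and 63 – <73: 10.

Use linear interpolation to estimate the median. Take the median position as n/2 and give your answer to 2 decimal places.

Cumulative frequencies: 10, 24, 41, 53, 63
n = 63; position = n/2 = 31.5.
This falls in the class 43 – <53: L = 43, F = 24, f = 17, h = 10.
Median ≈ 43 + ((31.5 − 24) / 17) × 10 = 47.4118

47.41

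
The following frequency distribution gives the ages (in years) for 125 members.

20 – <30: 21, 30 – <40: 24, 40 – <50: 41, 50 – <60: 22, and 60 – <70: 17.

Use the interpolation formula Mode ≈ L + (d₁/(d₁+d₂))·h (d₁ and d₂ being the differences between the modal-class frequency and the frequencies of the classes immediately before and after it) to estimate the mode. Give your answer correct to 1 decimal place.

44.7

Modal class: 40 – <50 (highest frequency 41).
d₁ = 41 − 24 = 17, d₂ = 41 − 22 = 19
Mode ≈ 40 + (17/(17+19)) × 10 = 40 + 4.7222 = 44.7222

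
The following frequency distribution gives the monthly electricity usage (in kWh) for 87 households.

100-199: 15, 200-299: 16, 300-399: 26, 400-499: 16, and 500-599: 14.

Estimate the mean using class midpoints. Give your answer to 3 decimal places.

Midpoints: 149.5, 249.5, 349.5, 449.5, 549.5
Σfm = 15×149.5 + 16×249.5 + 26×349.5 + 16×449.5 + 14×549.5 = 30206.5
n = Σf = 87
Mean = 30206.5 / 87 = 347.2011

347.201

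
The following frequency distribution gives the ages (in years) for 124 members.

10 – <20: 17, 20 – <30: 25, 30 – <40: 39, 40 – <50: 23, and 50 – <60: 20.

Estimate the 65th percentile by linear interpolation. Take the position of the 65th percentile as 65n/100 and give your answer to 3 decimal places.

Cumulative frequencies: 17, 42, 81, 104, 124
n = 124; position = 65n/100 = 80.6.
This falls in the class 30 – <40: L = 30, F = 42, f = 39, h = 10.
65th percentile ≈ 30 + ((80.6 − 42) / 39) × 10 = 39.8974

39.897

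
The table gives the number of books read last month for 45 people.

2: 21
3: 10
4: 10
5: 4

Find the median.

3

Cumulative frequencies: 21, 31, 41, 45
n = 45, so the median is the value in position (n+1)/2 = 23.
Position 23 falls at value 3.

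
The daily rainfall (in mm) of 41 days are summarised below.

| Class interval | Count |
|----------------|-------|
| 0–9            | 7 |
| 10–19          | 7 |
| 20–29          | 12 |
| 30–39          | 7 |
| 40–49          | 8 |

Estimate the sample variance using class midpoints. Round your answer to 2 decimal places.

184.76

Midpoints: 4.5, 14.5, 24.5, 34.5, 44.5
n = 41, Σfm = 1024.5, mean = 24.9878
Σfm² = 32990.25
Σf(m − x̄)² = Σfm² − (Σfm)²/n = 32990.25 − 1024.5²/41 = 7390.2439
Sample variance = 7390.2439 / 40 = 184.7561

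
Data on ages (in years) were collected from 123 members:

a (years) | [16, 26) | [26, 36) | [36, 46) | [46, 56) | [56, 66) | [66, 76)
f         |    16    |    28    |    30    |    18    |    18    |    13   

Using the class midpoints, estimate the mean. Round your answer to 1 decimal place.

Midpoints: 21, 31, 41, 51, 61, 71
Σfm = 16×21 + 28×31 + 30×41 + 18×51 + 18×61 + 13×71 = 5373
n = Σf = 123
Mean = 5373 / 123 = 43.6829

43.7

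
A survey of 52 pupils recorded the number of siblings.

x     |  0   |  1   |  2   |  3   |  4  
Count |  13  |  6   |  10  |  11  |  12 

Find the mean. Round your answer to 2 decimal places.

2.06

Values: 0, 1, 2, 3, 4
Σfx = 13×0 + 6×1 + 10×2 + 11×3 + 12×4 = 107
n = Σf = 52
Mean = 107 / 52 = 2.0577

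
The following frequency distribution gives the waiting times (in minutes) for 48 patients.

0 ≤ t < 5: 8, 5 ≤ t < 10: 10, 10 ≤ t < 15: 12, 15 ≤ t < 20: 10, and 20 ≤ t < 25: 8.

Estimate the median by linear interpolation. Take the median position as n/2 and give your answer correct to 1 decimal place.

12.5

Cumulative frequencies: 8, 18, 30, 40, 48
n = 48; position = n/2 = 24.
This falls in the class 10 ≤ t < 15: L = 10, F = 18, f = 12, h = 5.
Median ≈ 10 + ((24 − 18) / 12) × 5 = 12.5000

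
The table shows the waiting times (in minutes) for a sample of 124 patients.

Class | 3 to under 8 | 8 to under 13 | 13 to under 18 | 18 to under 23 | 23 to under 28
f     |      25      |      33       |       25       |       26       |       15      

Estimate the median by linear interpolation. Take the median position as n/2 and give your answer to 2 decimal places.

13.80

Cumulative frequencies: 25, 58, 83, 109, 124
n = 124; position = n/2 = 62.
This falls in the class 13 to under 18: L = 13, F = 58, f = 25, h = 5.
Median ≈ 13 + ((62 − 58) / 25) × 5 = 13.8000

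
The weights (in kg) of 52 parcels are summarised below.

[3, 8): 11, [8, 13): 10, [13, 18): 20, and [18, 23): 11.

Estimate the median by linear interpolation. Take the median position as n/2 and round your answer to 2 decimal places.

Cumulative frequencies: 11, 21, 41, 52
n = 52; position = n/2 = 26.
This falls in the class [13, 18): L = 13, F = 21, f = 20, h = 5.
Median ≈ 13 + ((26 − 21) / 20) × 5 = 14.2500

14.25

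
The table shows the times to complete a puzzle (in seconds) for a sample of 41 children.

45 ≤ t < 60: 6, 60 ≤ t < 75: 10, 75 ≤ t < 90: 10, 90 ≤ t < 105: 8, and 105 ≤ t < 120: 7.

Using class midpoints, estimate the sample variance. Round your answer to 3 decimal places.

393.750

Midpoints: 52.5, 67.5, 82.5, 97.5, 112.5
n = 41, Σfm = 3382.5, mean = 82.5000
Σfm² = 294806.25
Σf(m − x̄)² = Σfm² − (Σfm)²/n = 294806.25 − 3382.5²/41 = 15750.0000
Sample variance = 15750.0000 / 40 = 393.7500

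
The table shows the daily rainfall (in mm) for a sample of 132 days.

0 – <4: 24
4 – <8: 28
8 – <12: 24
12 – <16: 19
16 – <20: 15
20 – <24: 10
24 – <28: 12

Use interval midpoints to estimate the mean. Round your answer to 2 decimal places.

11.55

Midpoints: 2, 6, 10, 14, 18, 22, 26
Σfm = 24×2 + 28×6 + 24×10 + 19×14 + 15×18 + 10×22 + 12×26 = 1524
n = Σf = 132
Mean = 1524 / 132 = 11.5455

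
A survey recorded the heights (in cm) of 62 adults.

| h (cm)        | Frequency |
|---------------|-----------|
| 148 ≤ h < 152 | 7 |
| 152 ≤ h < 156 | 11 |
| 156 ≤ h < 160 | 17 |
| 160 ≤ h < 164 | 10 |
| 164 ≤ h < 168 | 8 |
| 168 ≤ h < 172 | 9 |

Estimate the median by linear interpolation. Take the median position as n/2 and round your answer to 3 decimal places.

Cumulative frequencies: 7, 18, 35, 45, 53, 62
n = 62; position = n/2 = 31.
This falls in the class 156 ≤ h < 160: L = 156, F = 18, f = 17, h = 4.
Median ≈ 156 + ((31 − 18) / 17) × 4 = 159.0588

159.059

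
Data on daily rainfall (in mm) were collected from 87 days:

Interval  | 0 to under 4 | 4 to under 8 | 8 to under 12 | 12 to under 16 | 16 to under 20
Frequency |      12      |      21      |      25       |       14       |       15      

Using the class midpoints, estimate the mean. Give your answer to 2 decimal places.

9.95

Midpoints: 2, 6, 10, 14, 18
Σfm = 12×2 + 21×6 + 25×10 + 14×14 + 15×18 = 866
n = Σf = 87
Mean = 866 / 87 = 9.9540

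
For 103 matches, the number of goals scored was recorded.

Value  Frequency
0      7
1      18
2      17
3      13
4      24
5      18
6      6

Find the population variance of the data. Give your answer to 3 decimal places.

2.931

Values: 0, 1, 2, 3, 4, 5, 6
n = 103, Σfx = 313, mean = 3.0388
Σfx² = 1253
Σf(x − x̄)² = Σfx² − (Σfx)²/n = 1253 − 313²/103 = 301.8447
Population variance = 301.8447 / 103 = 2.9305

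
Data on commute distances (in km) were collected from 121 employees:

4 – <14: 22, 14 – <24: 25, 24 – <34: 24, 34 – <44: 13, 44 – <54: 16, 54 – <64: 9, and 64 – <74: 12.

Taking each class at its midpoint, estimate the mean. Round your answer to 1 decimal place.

33.2

Midpoints: 9, 19, 29, 39, 49, 59, 69
Σfm = 22×9 + 25×19 + 24×29 + 13×39 + 16×49 + 9×59 + 12×69 = 4019
n = Σf = 121
Mean = 4019 / 121 = 33.2149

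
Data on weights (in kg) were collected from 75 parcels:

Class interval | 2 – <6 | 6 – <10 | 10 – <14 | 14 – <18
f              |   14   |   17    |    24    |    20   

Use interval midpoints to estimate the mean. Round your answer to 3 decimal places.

Midpoints: 4, 8, 12, 16
Σfm = 14×4 + 17×8 + 24×12 + 20×16 = 800
n = Σf = 75
Mean = 800 / 75 = 10.6667

10.667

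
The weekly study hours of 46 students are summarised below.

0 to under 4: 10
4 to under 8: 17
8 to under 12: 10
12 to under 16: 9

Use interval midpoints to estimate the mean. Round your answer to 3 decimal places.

7.565

Midpoints: 2, 6, 10, 14
Σfm = 10×2 + 17×6 + 10×10 + 9×14 = 348
n = Σf = 46
Mean = 348 / 46 = 7.5652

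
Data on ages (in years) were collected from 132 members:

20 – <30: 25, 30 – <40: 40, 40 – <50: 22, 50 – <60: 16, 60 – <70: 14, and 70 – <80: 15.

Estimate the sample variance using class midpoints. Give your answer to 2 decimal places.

Midpoints: 25, 35, 45, 55, 65, 75
n = 132, Σfm = 5930, mean = 44.9242
Σfm² = 301100
Σf(m − x̄)² = Σfm² − (Σfm)²/n = 301100 − 5930²/132 = 34699.2424
Sample variance = 34699.2424 / 131 = 264.8797

264.88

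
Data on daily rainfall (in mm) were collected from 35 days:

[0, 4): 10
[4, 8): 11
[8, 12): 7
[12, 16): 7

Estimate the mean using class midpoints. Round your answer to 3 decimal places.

Midpoints: 2, 6, 10, 14
Σfm = 10×2 + 11×6 + 7×10 + 7×14 = 254
n = Σf = 35
Mean = 254 / 35 = 7.2571

7.257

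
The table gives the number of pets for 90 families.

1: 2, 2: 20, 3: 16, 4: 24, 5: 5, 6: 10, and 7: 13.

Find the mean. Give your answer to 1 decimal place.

Values: 1, 2, 3, 4, 5, 6, 7
Σfx = 2×1 + 20×2 + 16×3 + 24×4 + 5×5 + 10×6 + 13×7 = 362
n = Σf = 90
Mean = 362 / 90 = 4.0222

4.0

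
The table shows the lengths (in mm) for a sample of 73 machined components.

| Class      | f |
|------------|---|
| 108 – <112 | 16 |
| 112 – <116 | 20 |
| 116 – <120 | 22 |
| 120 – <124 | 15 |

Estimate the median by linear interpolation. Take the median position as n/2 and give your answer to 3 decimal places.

116.091

Cumulative frequencies: 16, 36, 58, 73
n = 73; position = n/2 = 36.5.
This falls in the class 116 – <120: L = 116, F = 36, f = 22, h = 4.
Median ≈ 116 + ((36.5 − 36) / 22) × 4 = 116.0909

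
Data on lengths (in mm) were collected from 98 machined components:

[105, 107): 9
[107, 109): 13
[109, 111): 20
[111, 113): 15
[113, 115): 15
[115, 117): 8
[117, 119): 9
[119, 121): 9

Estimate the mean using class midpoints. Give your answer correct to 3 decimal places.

Midpoints: 106, 108, 110, 112, 114, 116, 118, 120
Σfm = 9×106 + 13×108 + 20×110 + 15×112 + 15×114 + 8×116 + 9×118 + 9×120 = 11018
n = Σf = 98
Mean = 11018 / 98 = 112.4286

112.429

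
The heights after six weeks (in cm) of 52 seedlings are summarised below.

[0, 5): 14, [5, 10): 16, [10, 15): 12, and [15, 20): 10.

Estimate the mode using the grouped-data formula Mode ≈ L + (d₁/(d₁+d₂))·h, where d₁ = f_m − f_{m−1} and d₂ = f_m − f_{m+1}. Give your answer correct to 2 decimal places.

6.67

Modal class: [5, 10) (highest frequency 16).
d₁ = 16 − 14 = 2, d₂ = 16 − 12 = 4
Mode ≈ 5 + (2/(2+4)) × 5 = 5 + 1.6667 = 6.6667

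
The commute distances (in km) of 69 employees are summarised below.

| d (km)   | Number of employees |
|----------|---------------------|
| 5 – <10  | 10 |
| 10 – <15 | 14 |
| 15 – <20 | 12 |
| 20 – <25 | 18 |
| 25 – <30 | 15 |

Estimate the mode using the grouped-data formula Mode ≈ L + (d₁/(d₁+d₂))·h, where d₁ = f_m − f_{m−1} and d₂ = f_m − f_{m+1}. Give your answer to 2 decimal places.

23.33

Modal class: 20 – <25 (highest frequency 18).
d₁ = 18 − 12 = 6, d₂ = 18 − 15 = 3
Mode ≈ 20 + (6/(6+3)) × 5 = 20 + 3.3333 = 23.3333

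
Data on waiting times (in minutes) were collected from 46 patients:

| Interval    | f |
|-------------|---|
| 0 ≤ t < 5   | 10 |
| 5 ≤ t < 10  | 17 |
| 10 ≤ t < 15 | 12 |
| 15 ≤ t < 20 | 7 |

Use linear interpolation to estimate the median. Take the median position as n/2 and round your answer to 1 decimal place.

Cumulative frequencies: 10, 27, 39, 46
n = 46; position = n/2 = 23.
This falls in the class 5 ≤ t < 10: L = 5, F = 10, f = 17, h = 5.
Median ≈ 5 + ((23 − 10) / 17) × 5 = 8.8235

8.8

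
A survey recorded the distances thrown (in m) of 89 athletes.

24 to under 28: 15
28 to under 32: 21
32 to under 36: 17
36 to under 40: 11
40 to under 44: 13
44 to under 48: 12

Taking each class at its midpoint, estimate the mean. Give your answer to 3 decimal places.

Midpoints: 26, 30, 34, 38, 42, 46
Σfm = 15×26 + 21×30 + 17×34 + 11×38 + 13×42 + 12×46 = 3114
n = Σf = 89
Mean = 3114 / 89 = 34.9888

34.989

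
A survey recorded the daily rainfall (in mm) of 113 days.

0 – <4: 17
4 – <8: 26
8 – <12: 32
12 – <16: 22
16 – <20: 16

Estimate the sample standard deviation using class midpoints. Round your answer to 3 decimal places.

5.066

Midpoints: 2, 6, 10, 14, 18
n = 113, Σfm = 1106, mean = 9.7876
Σfm² = 13700
Σf(m − x̄)² = Σfm² − (Σfm)²/n = 13700 − 1106²/113 = 2874.9027
Sample variance = 2874.9027 / 112 = 25.6688
Standard deviation = √25.6688 = 5.0664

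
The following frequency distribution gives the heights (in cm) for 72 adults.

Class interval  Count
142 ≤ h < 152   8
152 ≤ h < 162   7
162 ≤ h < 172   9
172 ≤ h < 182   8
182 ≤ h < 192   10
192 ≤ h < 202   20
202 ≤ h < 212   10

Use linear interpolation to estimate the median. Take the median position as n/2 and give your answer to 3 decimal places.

Cumulative frequencies: 8, 15, 24, 32, 42, 62, 72
n = 72; position = n/2 = 36.
This falls in the class 182 ≤ h < 192: L = 182, F = 32, f = 10, h = 10.
Median ≈ 182 + ((36 − 32) / 10) × 10 = 186.0000

186.000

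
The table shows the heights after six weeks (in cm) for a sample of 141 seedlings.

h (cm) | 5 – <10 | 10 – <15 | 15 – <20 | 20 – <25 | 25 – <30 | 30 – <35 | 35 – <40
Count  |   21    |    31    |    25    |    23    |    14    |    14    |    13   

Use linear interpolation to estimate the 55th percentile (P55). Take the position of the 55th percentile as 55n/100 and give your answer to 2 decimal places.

Cumulative frequencies: 21, 52, 77, 100, 114, 128, 141
n = 141; position = 55n/100 = 77.55.
This falls in the class 20 – <25: L = 20, F = 77, f = 23, h = 5.
55th percentile ≈ 20 + ((77.55 − 77) / 23) × 5 = 20.1196

20.12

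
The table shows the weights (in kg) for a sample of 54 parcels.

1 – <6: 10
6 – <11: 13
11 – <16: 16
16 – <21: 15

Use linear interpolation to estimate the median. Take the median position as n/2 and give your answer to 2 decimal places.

Cumulative frequencies: 10, 23, 39, 54
n = 54; position = n/2 = 27.
This falls in the class 11 – <16: L = 11, F = 23, f = 16, h = 5.
Median ≈ 11 + ((27 − 23) / 16) × 5 = 12.2500

12.25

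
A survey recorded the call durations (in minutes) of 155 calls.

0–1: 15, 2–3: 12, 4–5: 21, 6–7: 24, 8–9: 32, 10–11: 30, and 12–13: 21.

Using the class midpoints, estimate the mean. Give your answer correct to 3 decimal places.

7.339

Midpoints: 0.5, 2.5, 4.5, 6.5, 8.5, 10.5, 12.5
Σfm = 15×0.5 + 12×2.5 + 21×4.5 + 24×6.5 + 32×8.5 + 30×10.5 + 21×12.5 = 1137.5
n = Σf = 155
Mean = 1137.5 / 155 = 7.3387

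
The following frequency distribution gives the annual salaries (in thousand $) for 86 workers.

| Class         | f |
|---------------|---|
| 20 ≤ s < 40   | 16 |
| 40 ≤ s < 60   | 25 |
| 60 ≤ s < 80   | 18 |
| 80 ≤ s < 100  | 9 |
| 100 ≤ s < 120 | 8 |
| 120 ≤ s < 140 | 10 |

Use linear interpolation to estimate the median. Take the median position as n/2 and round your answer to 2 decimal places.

62.22

Cumulative frequencies: 16, 41, 59, 68, 76, 86
n = 86; position = n/2 = 43.
This falls in the class 60 ≤ s < 80: L = 60, F = 41, f = 18, h = 20.
Median ≈ 60 + ((43 − 41) / 18) × 20 = 62.2222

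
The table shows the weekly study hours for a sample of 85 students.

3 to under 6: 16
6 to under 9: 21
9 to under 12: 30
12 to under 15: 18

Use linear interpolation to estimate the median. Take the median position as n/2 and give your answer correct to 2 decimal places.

Cumulative frequencies: 16, 37, 67, 85
n = 85; position = n/2 = 42.5.
This falls in the class 9 to under 12: L = 9, F = 37, f = 30, h = 3.
Median ≈ 9 + ((42.5 − 37) / 30) × 3 = 9.5500

9.55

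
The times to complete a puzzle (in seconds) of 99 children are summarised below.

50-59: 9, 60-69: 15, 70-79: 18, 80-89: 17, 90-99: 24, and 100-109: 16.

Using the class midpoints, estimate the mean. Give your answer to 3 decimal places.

Midpoints: 54.5, 64.5, 74.5, 84.5, 94.5, 104.5
Σfm = 9×54.5 + 15×64.5 + 18×74.5 + 17×84.5 + 24×94.5 + 16×104.5 = 8175.5
n = Σf = 99
Mean = 8175.5 / 99 = 82.5808

82.581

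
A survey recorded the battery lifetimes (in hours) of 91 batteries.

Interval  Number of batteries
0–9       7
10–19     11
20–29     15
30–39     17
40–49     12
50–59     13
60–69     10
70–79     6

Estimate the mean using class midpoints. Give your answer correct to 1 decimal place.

Midpoints: 4.5, 14.5, 24.5, 34.5, 44.5, 54.5, 64.5, 74.5
Σfm = 7×4.5 + 11×14.5 + 15×24.5 + 17×34.5 + 12×44.5 + 13×54.5 + 10×64.5 + 6×74.5 = 3479.5
n = Σf = 91
Mean = 3479.5 / 91 = 38.2363

38.2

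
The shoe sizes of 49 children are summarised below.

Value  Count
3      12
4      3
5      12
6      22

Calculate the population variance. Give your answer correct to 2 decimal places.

Values: 3, 4, 5, 6
n = 49, Σfx = 240, mean = 4.8980
Σfx² = 1248
Σf(x − x̄)² = Σfx² − (Σfx)²/n = 1248 − 240²/49 = 72.4898
Population variance = 72.4898 / 49 = 1.4794

1.48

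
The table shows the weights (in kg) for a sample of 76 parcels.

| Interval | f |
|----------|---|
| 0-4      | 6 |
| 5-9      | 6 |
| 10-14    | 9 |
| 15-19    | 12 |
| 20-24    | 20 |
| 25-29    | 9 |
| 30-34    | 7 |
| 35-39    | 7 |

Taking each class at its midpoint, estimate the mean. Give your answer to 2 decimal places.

20.16

Midpoints: 2, 7, 12, 17, 22, 27, 32, 37
Σfm = 6×2 + 6×7 + 9×12 + 12×17 + 20×22 + 9×27 + 7×32 + 7×37 = 1532
n = Σf = 76
Mean = 1532 / 76 = 20.1579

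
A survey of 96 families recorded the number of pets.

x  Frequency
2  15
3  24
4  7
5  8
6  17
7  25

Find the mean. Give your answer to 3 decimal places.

4.656

Values: 2, 3, 4, 5, 6, 7
Σfx = 15×2 + 24×3 + 7×4 + 8×5 + 17×6 + 25×7 = 447
n = Σf = 96
Mean = 447 / 96 = 4.6562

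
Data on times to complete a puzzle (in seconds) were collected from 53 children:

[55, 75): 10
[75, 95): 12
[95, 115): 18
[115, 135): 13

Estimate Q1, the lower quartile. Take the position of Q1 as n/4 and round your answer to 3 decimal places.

80.417

Cumulative frequencies: 10, 22, 40, 53
n = 53; position = n/4 = 13.25.
This falls in the class [75, 95): L = 75, F = 10, f = 12, h = 20.
Lower quartile ≈ 75 + ((13.25 − 10) / 12) × 20 = 80.4167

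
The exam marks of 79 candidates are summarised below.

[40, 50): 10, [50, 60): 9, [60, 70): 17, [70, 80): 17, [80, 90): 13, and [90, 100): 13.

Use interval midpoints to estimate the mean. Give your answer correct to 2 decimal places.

Midpoints: 45, 55, 65, 75, 85, 95
Σfm = 10×45 + 9×55 + 17×65 + 17×75 + 13×85 + 13×95 = 5665
n = Σf = 79
Mean = 5665 / 79 = 71.7089

71.71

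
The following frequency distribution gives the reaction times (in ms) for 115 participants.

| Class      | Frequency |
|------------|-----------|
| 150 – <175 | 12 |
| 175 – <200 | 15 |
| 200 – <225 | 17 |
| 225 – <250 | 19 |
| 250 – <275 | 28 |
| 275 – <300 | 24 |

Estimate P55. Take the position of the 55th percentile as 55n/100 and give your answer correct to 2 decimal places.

Cumulative frequencies: 12, 27, 44, 63, 91, 115
n = 115; position = 55n/100 = 63.25.
This falls in the class 250 – <275: L = 250, F = 63, f = 28, h = 25.
55th percentile ≈ 250 + ((63.25 − 63) / 28) × 25 = 250.2232

250.22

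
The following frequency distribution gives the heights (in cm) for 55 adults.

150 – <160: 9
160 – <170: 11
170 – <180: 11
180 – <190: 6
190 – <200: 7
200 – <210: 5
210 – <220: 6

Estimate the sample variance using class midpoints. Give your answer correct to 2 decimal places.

Midpoints: 155, 165, 175, 185, 195, 205, 215
n = 55, Σfm = 9925, mean = 180.4545
Σfm² = 1811575
Σf(m − x̄)² = Σfm² − (Σfm)²/n = 1811575 − 9925²/55 = 20563.6364
Sample variance = 20563.6364 / 54 = 380.8081

380.81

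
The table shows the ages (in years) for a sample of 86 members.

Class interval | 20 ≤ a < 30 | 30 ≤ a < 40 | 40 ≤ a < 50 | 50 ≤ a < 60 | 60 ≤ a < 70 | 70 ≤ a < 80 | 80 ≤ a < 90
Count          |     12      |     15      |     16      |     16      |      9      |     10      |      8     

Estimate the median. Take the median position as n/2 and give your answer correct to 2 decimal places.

Cumulative frequencies: 12, 27, 43, 59, 68, 78, 86
n = 86; position = n/2 = 43.
This falls in the class 40 ≤ a < 50: L = 40, F = 27, f = 16, h = 10.
Median ≈ 40 + ((43 − 27) / 16) × 10 = 50.0000

50.00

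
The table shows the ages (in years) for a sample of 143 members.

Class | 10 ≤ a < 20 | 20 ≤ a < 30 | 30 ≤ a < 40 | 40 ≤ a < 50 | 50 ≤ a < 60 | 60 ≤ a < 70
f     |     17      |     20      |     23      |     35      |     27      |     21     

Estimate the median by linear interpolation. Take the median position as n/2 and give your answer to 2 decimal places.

Cumulative frequencies: 17, 37, 60, 95, 122, 143
n = 143; position = n/2 = 71.5.
This falls in the class 40 ≤ a < 50: L = 40, F = 60, f = 35, h = 10.
Median ≈ 40 + ((71.5 − 60) / 35) × 10 = 43.2857

43.29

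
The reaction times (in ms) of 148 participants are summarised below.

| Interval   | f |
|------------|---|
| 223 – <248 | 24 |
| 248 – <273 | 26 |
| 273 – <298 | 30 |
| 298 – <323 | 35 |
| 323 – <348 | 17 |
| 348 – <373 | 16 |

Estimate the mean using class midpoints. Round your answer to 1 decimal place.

Midpoints: 235.5, 260.5, 285.5, 310.5, 335.5, 360.5
Σfm = 24×235.5 + 26×260.5 + 30×285.5 + 35×310.5 + 17×335.5 + 16×360.5 = 43329
n = Σf = 148
Mean = 43329 / 148 = 292.7635

292.8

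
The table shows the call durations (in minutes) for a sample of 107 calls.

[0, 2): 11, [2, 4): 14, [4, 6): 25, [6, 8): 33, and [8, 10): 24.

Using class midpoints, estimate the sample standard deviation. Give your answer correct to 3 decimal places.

Midpoints: 1, 3, 5, 7, 9
n = 107, Σfm = 625, mean = 5.8411
Σfm² = 4323
Σf(m − x̄)² = Σfm² − (Σfm)²/n = 4323 − 625²/107 = 672.2991
Sample variance = 672.2991 / 106 = 6.3424
Standard deviation = √6.3424 = 2.5184

2.518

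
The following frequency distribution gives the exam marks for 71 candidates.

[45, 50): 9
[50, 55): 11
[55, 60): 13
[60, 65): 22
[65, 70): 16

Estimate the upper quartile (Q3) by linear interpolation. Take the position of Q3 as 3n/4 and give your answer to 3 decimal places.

Cumulative frequencies: 9, 20, 33, 55, 71
n = 71; position = 3n/4 = 53.25.
This falls in the class [60, 65): L = 60, F = 33, f = 22, h = 5.
Upper quartile ≈ 60 + ((53.25 − 33) / 22) × 5 = 64.6023

64.602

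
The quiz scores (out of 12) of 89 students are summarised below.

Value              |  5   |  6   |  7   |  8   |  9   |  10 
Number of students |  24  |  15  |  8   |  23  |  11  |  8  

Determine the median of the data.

7

Cumulative frequencies: 24, 39, 47, 70, 81, 89
n = 89, so the median is the value in position (n+1)/2 = 45.
Position 45 falls at value 7.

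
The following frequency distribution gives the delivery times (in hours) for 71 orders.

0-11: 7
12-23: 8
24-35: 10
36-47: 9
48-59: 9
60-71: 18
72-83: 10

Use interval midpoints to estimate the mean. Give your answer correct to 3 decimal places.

46.232

Midpoints: 5.5, 17.5, 29.5, 41.5, 53.5, 65.5, 77.5
Σfm = 7×5.5 + 8×17.5 + 10×29.5 + 9×41.5 + 9×53.5 + 18×65.5 + 10×77.5 = 3282.5
n = Σf = 71
Mean = 3282.5 / 71 = 46.2324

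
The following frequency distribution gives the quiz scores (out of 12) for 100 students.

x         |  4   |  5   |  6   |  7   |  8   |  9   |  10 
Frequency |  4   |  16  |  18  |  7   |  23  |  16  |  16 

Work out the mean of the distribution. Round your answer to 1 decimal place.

Values: 4, 5, 6, 7, 8, 9, 10
Σfx = 4×4 + 16×5 + 18×6 + 7×7 + 23×8 + 16×9 + 16×10 = 741
n = Σf = 100
Mean = 741 / 100 = 7.4100

7.4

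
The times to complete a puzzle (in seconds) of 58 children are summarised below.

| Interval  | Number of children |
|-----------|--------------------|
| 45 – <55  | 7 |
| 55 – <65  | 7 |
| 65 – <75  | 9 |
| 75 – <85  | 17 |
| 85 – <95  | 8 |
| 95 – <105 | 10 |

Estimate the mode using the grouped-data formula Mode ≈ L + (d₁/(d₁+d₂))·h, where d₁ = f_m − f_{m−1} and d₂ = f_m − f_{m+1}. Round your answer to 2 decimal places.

79.71

Modal class: 75 – <85 (highest frequency 17).
d₁ = 17 − 9 = 8, d₂ = 17 − 8 = 9
Mode ≈ 75 + (8/(8+9)) × 10 = 75 + 4.7059 = 79.7059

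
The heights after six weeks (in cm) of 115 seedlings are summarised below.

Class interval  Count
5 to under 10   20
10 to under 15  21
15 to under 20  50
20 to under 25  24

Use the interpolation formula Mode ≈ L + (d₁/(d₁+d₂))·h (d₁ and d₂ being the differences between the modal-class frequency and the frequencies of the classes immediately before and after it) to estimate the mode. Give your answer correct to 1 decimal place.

17.6

Modal class: 15 to under 20 (highest frequency 50).
d₁ = 50 − 21 = 29, d₂ = 50 − 24 = 26
Mode ≈ 15 + (29/(29+26)) × 5 = 15 + 2.6364 = 17.6364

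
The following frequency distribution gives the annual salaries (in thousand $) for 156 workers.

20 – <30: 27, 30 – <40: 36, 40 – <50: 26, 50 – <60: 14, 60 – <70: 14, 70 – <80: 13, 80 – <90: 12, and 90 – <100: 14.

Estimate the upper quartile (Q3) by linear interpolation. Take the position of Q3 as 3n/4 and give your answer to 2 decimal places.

Cumulative frequencies: 27, 63, 89, 103, 117, 130, 142, 156
n = 156; position = 3n/4 = 117.
This falls in the class 60 – <70: L = 60, F = 103, f = 14, h = 10.
Upper quartile ≈ 60 + ((117 − 103) / 14) × 10 = 70.0000

70.00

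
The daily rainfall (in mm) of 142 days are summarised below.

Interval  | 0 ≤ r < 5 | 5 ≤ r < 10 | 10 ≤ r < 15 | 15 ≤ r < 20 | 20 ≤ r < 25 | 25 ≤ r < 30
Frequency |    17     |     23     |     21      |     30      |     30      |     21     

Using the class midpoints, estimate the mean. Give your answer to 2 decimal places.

15.88

Midpoints: 2.5, 7.5, 12.5, 17.5, 22.5, 27.5
Σfm = 17×2.5 + 23×7.5 + 21×12.5 + 30×17.5 + 30×22.5 + 21×27.5 = 2255
n = Σf = 142
Mean = 2255 / 142 = 15.8803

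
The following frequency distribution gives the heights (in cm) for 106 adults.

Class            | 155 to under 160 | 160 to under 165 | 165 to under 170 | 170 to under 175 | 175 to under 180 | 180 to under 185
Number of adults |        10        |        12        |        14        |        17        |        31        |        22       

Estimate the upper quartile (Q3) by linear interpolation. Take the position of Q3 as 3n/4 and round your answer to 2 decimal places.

Cumulative frequencies: 10, 22, 36, 53, 84, 106
n = 106; position = 3n/4 = 79.5.
This falls in the class 175 to under 180: L = 175, F = 53, f = 31, h = 5.
Upper quartile ≈ 175 + ((79.5 − 53) / 31) × 5 = 179.2742

179.27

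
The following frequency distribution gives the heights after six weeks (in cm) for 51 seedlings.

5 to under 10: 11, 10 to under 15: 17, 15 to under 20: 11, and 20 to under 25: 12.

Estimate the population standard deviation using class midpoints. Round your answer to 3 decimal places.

Midpoints: 7.5, 12.5, 17.5, 22.5
n = 51, Σfm = 757.5, mean = 14.8529
Σfm² = 12718.75
Σf(m − x̄)² = Σfm² − (Σfm)²/n = 12718.75 − 757.5²/51 = 1467.6471
Population variance = 1467.6471 / 51 = 28.7774
Standard deviation = √28.7774 = 5.3645

5.364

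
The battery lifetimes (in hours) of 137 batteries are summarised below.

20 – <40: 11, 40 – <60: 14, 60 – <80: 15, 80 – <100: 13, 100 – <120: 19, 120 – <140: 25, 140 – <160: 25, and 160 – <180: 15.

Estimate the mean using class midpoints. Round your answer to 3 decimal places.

108.686

Midpoints: 30, 50, 70, 90, 110, 130, 150, 170
Σfm = 11×30 + 14×50 + 15×70 + 13×90 + 19×110 + 25×130 + 25×150 + 15×170 = 14890
n = Σf = 137
Mean = 14890 / 137 = 108.6861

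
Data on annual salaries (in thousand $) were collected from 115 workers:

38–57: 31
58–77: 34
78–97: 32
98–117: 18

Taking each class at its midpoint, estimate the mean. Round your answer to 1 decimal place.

73.9

Midpoints: 47.5, 67.5, 87.5, 107.5
Σfm = 31×47.5 + 34×67.5 + 32×87.5 + 18×107.5 = 8502.5
n = Σf = 115
Mean = 8502.5 / 115 = 73.9348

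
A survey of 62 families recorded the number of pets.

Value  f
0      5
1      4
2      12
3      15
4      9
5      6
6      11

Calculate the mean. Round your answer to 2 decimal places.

Values: 0, 1, 2, 3, 4, 5, 6
Σfx = 5×0 + 4×1 + 12×2 + 15×3 + 9×4 + 6×5 + 11×6 = 205
n = Σf = 62
Mean = 205 / 62 = 3.3065

3.31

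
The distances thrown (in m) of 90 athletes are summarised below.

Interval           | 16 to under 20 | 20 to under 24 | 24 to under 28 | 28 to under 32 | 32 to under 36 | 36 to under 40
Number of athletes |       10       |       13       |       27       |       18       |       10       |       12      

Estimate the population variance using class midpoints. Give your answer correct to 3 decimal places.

35.613

Midpoints: 18, 22, 26, 30, 34, 38
n = 90, Σfm = 2504, mean = 27.8222
Σfm² = 72872
Σf(m − x̄)² = Σfm² − (Σfm)²/n = 72872 − 2504²/90 = 3205.1556
Population variance = 3205.1556 / 90 = 35.6128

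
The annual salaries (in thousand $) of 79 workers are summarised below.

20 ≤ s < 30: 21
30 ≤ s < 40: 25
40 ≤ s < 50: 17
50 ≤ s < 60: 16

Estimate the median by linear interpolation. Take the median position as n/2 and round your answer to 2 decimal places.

37.40

Cumulative frequencies: 21, 46, 63, 79
n = 79; position = n/2 = 39.5.
This falls in the class 30 ≤ s < 40: L = 30, F = 21, f = 25, h = 10.
Median ≈ 30 + ((39.5 − 21) / 25) × 10 = 37.4000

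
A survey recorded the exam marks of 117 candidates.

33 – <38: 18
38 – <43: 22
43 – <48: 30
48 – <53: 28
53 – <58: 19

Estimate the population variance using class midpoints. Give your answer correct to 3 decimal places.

42.191

Midpoints: 35.5, 40.5, 45.5, 50.5, 55.5
n = 117, Σfm = 5363.5, mean = 45.8419
Σfm² = 250809.25
Σf(m − x̄)² = Σfm² − (Σfm)²/n = 250809.25 − 5363.5²/117 = 4936.3248
Population variance = 4936.3248 / 117 = 42.1908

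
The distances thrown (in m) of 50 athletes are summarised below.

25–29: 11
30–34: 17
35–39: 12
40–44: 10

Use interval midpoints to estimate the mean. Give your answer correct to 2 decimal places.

34.10

Midpoints: 27, 32, 37, 42
Σfm = 11×27 + 17×32 + 12×37 + 10×42 = 1705
n = Σf = 50
Mean = 1705 / 50 = 34.1000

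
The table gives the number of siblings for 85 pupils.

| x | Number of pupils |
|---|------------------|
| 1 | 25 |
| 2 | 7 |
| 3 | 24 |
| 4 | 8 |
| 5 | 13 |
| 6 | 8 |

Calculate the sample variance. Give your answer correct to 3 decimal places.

Values: 1, 2, 3, 4, 5, 6
n = 85, Σfx = 256, mean = 3.0118
Σfx² = 1010
Σf(x − x̄)² = Σfx² − (Σfx)²/n = 1010 − 256²/85 = 238.9882
Sample variance = 238.9882 / 84 = 2.8451

2.845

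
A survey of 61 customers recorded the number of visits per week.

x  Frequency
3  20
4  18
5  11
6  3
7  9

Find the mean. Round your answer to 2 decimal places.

Values: 3, 4, 5, 6, 7
Σfx = 20×3 + 18×4 + 11×5 + 3×6 + 9×7 = 268
n = Σf = 61
Mean = 268 / 61 = 4.3934

4.39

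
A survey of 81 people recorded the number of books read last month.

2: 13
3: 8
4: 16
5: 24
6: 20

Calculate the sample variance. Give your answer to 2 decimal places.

Values: 2, 3, 4, 5, 6
n = 81, Σfx = 354, mean = 4.3704
Σfx² = 1700
Σf(x − x̄)² = Σfx² − (Σfx)²/n = 1700 − 354²/81 = 152.8889
Sample variance = 152.8889 / 80 = 1.9111

1.91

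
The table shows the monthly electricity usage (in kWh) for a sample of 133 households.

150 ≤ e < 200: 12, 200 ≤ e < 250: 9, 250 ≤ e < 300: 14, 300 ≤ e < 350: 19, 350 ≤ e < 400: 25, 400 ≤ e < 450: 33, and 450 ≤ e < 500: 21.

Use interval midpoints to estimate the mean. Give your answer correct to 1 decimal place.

Midpoints: 175, 225, 275, 325, 375, 425, 475
Σfm = 12×175 + 9×225 + 14×275 + 19×325 + 25×375 + 33×425 + 21×475 = 47525
n = Σf = 133
Mean = 47525 / 133 = 357.3308

357.3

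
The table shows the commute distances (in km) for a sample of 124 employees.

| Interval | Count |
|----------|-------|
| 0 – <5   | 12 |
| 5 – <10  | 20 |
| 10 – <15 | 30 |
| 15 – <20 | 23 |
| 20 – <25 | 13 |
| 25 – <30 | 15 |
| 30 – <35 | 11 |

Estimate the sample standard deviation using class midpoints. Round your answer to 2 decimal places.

Midpoints: 2.5, 7.5, 12.5, 17.5, 22.5, 27.5, 32.5
n = 124, Σfm = 2020, mean = 16.2903
Σfm² = 42475
Σf(m − x̄)² = Σfm² − (Σfm)²/n = 42475 − 2020²/124 = 9568.5484
Sample variance = 9568.5484 / 123 = 77.7931
Standard deviation = √77.7931 = 8.8200

8.82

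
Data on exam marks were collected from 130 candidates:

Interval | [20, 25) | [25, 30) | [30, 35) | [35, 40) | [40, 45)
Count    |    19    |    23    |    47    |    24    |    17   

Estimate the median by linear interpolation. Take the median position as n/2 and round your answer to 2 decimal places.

32.45

Cumulative frequencies: 19, 42, 89, 113, 130
n = 130; position = n/2 = 65.
This falls in the class [30, 35): L = 30, F = 42, f = 47, h = 5.
Median ≈ 30 + ((65 − 42) / 47) × 5 = 32.4468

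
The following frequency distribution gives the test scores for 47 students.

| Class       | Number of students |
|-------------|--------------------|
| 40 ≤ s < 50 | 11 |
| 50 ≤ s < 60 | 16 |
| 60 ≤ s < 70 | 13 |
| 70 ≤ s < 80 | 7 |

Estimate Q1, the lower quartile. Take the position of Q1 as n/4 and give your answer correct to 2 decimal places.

50.47

Cumulative frequencies: 11, 27, 40, 47
n = 47; position = n/4 = 11.75.
This falls in the class 50 ≤ s < 60: L = 50, F = 11, f = 16, h = 10.
Lower quartile ≈ 50 + ((11.75 − 11) / 16) × 10 = 50.4688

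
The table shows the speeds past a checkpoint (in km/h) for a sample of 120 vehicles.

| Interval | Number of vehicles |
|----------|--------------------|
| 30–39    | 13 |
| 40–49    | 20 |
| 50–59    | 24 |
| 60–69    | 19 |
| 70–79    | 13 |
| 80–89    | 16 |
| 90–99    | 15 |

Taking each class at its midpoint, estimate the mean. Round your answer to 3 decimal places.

63.417

Midpoints: 34.5, 44.5, 54.5, 64.5, 74.5, 84.5, 94.5
Σfm = 13×34.5 + 20×44.5 + 24×54.5 + 19×64.5 + 13×74.5 + 16×84.5 + 15×94.5 = 7610
n = Σf = 120
Mean = 7610 / 120 = 63.4167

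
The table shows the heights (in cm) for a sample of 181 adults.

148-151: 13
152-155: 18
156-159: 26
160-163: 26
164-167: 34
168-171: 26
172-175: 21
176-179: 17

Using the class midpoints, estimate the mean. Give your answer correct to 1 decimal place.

Midpoints: 149.5, 153.5, 157.5, 161.5, 165.5, 169.5, 173.5, 177.5
Σfm = 13×149.5 + 18×153.5 + 26×157.5 + 26×161.5 + 34×165.5 + 26×169.5 + 21×173.5 + 17×177.5 = 29695.5
n = Σf = 181
Mean = 29695.5 / 181 = 164.0635

164.1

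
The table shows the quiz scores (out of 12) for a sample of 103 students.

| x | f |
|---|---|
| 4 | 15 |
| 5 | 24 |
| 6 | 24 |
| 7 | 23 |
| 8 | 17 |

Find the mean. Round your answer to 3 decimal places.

Values: 4, 5, 6, 7, 8
Σfx = 15×4 + 24×5 + 24×6 + 23×7 + 17×8 = 621
n = Σf = 103
Mean = 621 / 103 = 6.0291

6.029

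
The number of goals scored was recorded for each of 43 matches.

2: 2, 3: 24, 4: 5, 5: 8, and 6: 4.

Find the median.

3

Cumulative frequencies: 2, 26, 31, 39, 43
n = 43, so the median is the value in position (n+1)/2 = 22.
Position 22 falls at value 3.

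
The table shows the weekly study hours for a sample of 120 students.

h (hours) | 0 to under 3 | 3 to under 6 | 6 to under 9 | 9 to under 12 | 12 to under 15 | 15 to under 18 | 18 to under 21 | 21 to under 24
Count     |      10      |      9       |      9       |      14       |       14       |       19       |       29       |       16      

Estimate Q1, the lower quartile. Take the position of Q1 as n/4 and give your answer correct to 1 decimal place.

9.4

Cumulative frequencies: 10, 19, 28, 42, 56, 75, 104, 120
n = 120; position = n/4 = 30.
This falls in the class 9 to under 12: L = 9, F = 28, f = 14, h = 3.
Lower quartile ≈ 9 + ((30 − 28) / 14) × 3 = 9.4286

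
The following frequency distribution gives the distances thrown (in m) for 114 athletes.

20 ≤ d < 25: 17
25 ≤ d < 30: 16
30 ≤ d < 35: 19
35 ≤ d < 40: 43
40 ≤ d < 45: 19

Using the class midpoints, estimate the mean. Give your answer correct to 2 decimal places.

Midpoints: 22.5, 27.5, 32.5, 37.5, 42.5
Σfm = 17×22.5 + 16×27.5 + 19×32.5 + 43×37.5 + 19×42.5 = 3860
n = Σf = 114
Mean = 3860 / 114 = 33.8596

33.86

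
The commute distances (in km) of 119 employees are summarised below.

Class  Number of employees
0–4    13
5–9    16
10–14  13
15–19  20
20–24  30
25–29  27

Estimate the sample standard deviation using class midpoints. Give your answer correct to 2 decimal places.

Midpoints: 2, 7, 12, 17, 22, 27
n = 119, Σfm = 2023, mean = 17.0000
Σfm² = 42691
Σf(m − x̄)² = Σfm² − (Σfm)²/n = 42691 − 2023²/119 = 8300.0000
Sample variance = 8300.0000 / 118 = 70.3390
Standard deviation = √70.3390 = 8.3868

8.39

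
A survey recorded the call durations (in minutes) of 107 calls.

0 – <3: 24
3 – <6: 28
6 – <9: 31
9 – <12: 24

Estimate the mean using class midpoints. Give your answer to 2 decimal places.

6.04

Midpoints: 1.5, 4.5, 7.5, 10.5
Σfm = 24×1.5 + 28×4.5 + 31×7.5 + 24×10.5 = 646.5
n = Σf = 107
Mean = 646.5 / 107 = 6.0421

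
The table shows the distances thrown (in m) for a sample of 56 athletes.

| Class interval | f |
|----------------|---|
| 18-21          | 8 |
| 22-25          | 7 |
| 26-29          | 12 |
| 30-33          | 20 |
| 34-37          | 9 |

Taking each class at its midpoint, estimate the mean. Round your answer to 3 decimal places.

28.571

Midpoints: 19.5, 23.5, 27.5, 31.5, 35.5
Σfm = 8×19.5 + 7×23.5 + 12×27.5 + 20×31.5 + 9×35.5 = 1600
n = Σf = 56
Mean = 1600 / 56 = 28.5714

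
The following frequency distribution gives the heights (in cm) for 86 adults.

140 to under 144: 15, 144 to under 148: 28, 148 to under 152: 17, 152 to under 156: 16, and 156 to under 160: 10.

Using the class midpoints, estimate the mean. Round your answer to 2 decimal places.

148.98

Midpoints: 142, 146, 150, 154, 158
Σfm = 15×142 + 28×146 + 17×150 + 16×154 + 10×158 = 12812
n = Σf = 86
Mean = 12812 / 86 = 148.9767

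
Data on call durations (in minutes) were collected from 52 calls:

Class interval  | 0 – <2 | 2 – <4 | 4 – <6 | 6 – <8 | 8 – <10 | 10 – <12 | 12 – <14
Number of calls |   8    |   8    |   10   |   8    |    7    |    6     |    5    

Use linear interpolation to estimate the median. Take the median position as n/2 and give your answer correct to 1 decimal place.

Cumulative frequencies: 8, 16, 26, 34, 41, 47, 52
n = 52; position = n/2 = 26.
This falls in the class 4 – <6: L = 4, F = 16, f = 10, h = 2.
Median ≈ 4 + ((26 − 16) / 10) × 2 = 6.0000

6.0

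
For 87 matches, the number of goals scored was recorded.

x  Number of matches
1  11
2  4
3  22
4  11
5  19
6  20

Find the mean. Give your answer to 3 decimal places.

3.954

Values: 1, 2, 3, 4, 5, 6
Σfx = 11×1 + 4×2 + 22×3 + 11×4 + 19×5 + 20×6 = 344
n = Σf = 87
Mean = 344 / 87 = 3.9540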